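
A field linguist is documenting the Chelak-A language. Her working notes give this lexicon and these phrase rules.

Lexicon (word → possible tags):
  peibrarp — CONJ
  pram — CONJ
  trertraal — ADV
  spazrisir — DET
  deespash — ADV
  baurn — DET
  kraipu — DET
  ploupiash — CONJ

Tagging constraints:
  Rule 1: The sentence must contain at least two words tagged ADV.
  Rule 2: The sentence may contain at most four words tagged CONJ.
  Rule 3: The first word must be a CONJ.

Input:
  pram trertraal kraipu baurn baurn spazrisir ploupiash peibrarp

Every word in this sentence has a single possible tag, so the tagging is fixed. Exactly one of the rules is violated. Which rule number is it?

1

Fixed tagging: CONJ ADV DET DET DET DET CONJ CONJ.
Rule check: R1 fails, R2 ok, R3 ok.
Only rule 1 fails.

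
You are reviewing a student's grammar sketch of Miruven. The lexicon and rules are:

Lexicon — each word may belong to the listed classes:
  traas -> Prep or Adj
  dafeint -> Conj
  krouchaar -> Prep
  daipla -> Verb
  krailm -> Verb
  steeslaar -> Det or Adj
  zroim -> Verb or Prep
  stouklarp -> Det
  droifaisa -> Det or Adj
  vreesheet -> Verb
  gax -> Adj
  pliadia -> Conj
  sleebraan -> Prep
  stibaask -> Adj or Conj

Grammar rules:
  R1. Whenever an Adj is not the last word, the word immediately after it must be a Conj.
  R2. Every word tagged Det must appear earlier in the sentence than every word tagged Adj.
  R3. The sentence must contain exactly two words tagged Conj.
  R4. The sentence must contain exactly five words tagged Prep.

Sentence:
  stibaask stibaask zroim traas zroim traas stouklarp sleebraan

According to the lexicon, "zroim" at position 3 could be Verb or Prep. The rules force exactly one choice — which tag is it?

Prep

Candidates per position — 1:stibaask {Adj,Conj}; 2:stibaask {Adj,Conj}; 3:zroim {Verb,Prep}; 4:traas {Prep,Adj}; 5:zroim {Verb,Prep}; 6:traas {Prep,Adj}; 7:stouklarp {Det}; 8:sleebraan {Prep}.
Position 1: Adj is ruled out by rule 2; that leaves Conj.
Position 2: Adj is ruled out by rule 1; that leaves Conj.
Position 3: Verb is ruled out by rule 4; that leaves Prep.
Position 4: Adj is ruled out by rule 1; that leaves Prep.
Position 5: Verb is ruled out by rule 4; that leaves Prep.
Position 6: Adj is ruled out by rule 1; that leaves Prep.
The unique satisfying tagging is: Conj Conj Prep Prep Prep Prep Det Prep.
Check: rule 1 holds; rule 2 holds; rule 3 holds; rule 4 holds.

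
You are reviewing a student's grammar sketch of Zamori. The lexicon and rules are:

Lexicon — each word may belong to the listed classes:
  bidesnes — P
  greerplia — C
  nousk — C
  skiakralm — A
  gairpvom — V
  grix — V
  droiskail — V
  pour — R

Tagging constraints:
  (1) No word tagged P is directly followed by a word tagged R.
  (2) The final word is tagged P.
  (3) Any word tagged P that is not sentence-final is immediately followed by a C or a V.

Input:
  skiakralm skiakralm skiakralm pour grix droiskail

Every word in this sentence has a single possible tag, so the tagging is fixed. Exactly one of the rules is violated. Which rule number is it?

Fixed tagging: A A A R V V.
Applying the rules: R1 holds, R2 violated, R3 holds.
Only rule 2 fails.

2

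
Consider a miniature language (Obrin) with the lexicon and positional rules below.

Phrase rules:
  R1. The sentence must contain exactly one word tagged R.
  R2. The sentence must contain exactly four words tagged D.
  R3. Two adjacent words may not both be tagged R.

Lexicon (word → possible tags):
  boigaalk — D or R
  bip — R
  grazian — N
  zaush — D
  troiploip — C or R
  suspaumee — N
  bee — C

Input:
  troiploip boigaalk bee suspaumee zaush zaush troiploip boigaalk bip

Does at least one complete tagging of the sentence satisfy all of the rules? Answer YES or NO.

YES

Candidates per position — 1:troiploip {C,R}; 2:boigaalk {D,R}; 3:bee {C}; 4:suspaumee {N}; 5:zaush {D}; 6:zaush {D}; 7:troiploip {C,R}; 8:boigaalk {D,R}; 9:bip {R}.
One satisfying assignment: C D C N D D C D R.
Checking: rule 1 ok; rule 2 ok; rule 3 ok.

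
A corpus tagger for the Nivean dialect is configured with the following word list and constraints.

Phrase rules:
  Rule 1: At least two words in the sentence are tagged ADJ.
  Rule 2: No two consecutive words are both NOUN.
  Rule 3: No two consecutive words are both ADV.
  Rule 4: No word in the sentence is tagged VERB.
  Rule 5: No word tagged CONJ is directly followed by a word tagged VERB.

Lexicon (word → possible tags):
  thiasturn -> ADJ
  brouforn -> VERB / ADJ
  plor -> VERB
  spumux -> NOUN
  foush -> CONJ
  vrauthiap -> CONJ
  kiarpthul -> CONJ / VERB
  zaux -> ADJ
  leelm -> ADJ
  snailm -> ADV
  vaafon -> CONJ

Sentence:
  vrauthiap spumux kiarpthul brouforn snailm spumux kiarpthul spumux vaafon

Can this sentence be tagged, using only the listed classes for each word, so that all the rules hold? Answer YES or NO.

NO

Candidates per position — 1:vrauthiap {CONJ}; 2:spumux {NOUN}; 3:kiarpthul {CONJ,VERB}; 4:brouforn {VERB,ADJ}; 5:snailm {ADV}; 6:spumux {NOUN}; 7:kiarpthul {CONJ,VERB}; 8:spumux {NOUN}; 9:vaafon {CONJ}.
Rule 1 cannot be satisfied by any choice of tags from the lexicon.
So there is no consistent tagging.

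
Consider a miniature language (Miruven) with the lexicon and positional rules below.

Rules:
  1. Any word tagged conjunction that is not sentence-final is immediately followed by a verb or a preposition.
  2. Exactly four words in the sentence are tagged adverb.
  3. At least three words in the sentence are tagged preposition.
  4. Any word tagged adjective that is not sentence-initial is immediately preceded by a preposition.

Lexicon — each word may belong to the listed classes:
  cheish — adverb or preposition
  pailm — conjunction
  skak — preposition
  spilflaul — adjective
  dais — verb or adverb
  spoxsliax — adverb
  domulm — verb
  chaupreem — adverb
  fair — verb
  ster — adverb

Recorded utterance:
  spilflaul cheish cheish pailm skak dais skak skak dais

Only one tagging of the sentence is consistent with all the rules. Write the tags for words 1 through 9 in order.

adjective adverb adverb conjunction preposition adverb preposition preposition adverb

Candidates per position — 1:spilflaul {adjective}; 2:cheish {adverb,preposition}; 3:cheish {adverb,preposition}; 4:pailm {conjunction}; 5:skak {preposition}; 6:dais {verb,adverb}; 7:skak {preposition}; 8:skak {preposition}; 9:dais {verb,adverb}.
At position 2, choosing preposition makes rule 2 impossible to satisfy; hence adverb.
At position 3, choosing preposition makes rule 2 impossible to satisfy; hence adverb.
At position 6, choosing verb makes rule 2 impossible to satisfy; hence adverb.
At position 9, choosing verb makes rule 2 impossible to satisfy; hence adverb.
So the tagging must be: adjective adverb adverb conjunction preposition adverb preposition preposition adverb.
Checking: rule 1 holds; rule 2 holds; rule 3 holds; rule 4 holds.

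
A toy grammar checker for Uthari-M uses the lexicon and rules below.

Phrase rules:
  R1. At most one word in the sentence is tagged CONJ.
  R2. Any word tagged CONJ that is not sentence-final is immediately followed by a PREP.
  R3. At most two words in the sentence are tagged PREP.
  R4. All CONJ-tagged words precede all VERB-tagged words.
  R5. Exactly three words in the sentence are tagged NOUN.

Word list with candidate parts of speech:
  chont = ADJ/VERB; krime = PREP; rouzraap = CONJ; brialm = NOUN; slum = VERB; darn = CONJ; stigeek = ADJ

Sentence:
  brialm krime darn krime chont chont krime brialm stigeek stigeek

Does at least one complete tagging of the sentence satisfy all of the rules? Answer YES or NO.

Candidates per position — 1:brialm {NOUN}; 2:krime {PREP}; 3:darn {CONJ}; 4:krime {PREP}; 5:chont {ADJ,VERB}; 6:chont {ADJ,VERB}; 7:krime {PREP}; 8:brialm {NOUN}; 9:stigeek {ADJ}; 10:stigeek {ADJ}.
Rule 3 cannot be satisfied by any choice of tags from the lexicon.
So there is no consistent tagging.

NO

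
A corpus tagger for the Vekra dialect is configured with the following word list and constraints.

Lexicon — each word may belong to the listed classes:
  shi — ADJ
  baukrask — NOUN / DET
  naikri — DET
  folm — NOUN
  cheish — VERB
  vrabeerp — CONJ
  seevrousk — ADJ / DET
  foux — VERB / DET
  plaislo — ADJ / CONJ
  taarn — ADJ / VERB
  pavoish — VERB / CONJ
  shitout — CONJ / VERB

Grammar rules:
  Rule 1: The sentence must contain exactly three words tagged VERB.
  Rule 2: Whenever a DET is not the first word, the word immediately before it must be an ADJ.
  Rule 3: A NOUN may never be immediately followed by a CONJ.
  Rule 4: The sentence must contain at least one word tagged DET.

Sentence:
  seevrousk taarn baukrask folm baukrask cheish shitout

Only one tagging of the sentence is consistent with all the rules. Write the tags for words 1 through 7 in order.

Candidates per position — 1:seevrousk {ADJ,DET}; 2:taarn {ADJ,VERB}; 3:baukrask {NOUN,DET}; 4:folm {NOUN}; 5:baukrask {NOUN,DET}; 6:cheish {VERB}; 7:shitout {CONJ,VERB}.
Word 2 cannot be ADJ — rule 1 would then fail for every completion. It is VERB.
Word 3 cannot be DET — rule 2 would then fail for every completion. It is NOUN.
Word 5 cannot be DET — rule 2 would then fail for every completion. It is NOUN.
Word 7 cannot be CONJ — rule 1 would then fail for every completion. It is VERB.
Word 1 cannot be ADJ — rule 4 would then fail for every completion. It is DET.
The only consistent sequence is: DET VERB NOUN NOUN NOUN VERB VERB.
Checking: rule 1 holds; rule 2 holds; rule 3 holds; rule 4 holds.

DET VERB NOUN NOUN NOUN VERB VERB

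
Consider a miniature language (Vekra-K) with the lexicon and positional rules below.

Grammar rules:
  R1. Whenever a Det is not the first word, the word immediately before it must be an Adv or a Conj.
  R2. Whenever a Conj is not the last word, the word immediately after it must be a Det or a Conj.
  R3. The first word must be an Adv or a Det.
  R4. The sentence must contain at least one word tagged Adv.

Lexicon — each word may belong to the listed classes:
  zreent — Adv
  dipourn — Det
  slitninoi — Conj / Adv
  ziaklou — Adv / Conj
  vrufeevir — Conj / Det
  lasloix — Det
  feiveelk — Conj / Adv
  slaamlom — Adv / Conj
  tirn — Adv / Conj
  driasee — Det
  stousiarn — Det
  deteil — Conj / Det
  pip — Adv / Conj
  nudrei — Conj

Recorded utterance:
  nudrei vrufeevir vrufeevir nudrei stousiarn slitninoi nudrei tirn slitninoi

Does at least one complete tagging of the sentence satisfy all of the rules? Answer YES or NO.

Candidates per position — 1:nudrei {Conj}; 2:vrufeevir {Conj,Det}; 3:vrufeevir {Conj,Det}; 4:nudrei {Conj}; 5:stousiarn {Det}; 6:slitninoi {Conj,Adv}; 7:nudrei {Conj}; 8:tirn {Adv,Conj}; 9:slitninoi {Conj,Adv}.
Rule 3 cannot be satisfied by any choice of tags from the lexicon.
So there is no consistent tagging.

NO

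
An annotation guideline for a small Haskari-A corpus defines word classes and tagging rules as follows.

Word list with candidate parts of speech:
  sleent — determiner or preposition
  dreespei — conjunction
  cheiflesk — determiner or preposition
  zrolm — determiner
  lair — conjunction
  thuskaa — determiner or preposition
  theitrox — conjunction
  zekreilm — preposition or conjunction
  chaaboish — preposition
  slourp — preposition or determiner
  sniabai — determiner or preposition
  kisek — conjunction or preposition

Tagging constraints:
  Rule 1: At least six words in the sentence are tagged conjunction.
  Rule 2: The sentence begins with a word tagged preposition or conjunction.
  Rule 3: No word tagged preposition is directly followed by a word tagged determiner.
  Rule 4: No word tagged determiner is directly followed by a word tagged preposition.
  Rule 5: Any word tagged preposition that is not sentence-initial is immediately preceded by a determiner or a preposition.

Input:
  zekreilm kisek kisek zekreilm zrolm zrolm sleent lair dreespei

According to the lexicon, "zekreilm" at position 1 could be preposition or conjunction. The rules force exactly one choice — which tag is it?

conjunction

Candidates per position — 1:zekreilm {preposition,conjunction}; 2:kisek {conjunction,preposition}; 3:kisek {conjunction,preposition}; 4:zekreilm {preposition,conjunction}; 5:zrolm {determiner}; 6:zrolm {determiner}; 7:sleent {determiner,preposition}; 8:lair {conjunction}; 9:dreespei {conjunction}.
Position 1: preposition is ruled out by rule 1; that leaves conjunction.
Position 2: preposition is ruled out by rule 1; that leaves conjunction.
Position 3: preposition is ruled out by rule 1; that leaves conjunction.
Position 4: preposition is ruled out by rule 1; that leaves conjunction.
Position 7: preposition is ruled out by rule 4; that leaves determiner.
The unique satisfying tagging is: conjunction conjunction conjunction conjunction determiner determiner determiner conjunction conjunction.
Checking: rule 1 ok; rule 2 ok; rule 3 ok; rule 4 ok; rule 5 ok.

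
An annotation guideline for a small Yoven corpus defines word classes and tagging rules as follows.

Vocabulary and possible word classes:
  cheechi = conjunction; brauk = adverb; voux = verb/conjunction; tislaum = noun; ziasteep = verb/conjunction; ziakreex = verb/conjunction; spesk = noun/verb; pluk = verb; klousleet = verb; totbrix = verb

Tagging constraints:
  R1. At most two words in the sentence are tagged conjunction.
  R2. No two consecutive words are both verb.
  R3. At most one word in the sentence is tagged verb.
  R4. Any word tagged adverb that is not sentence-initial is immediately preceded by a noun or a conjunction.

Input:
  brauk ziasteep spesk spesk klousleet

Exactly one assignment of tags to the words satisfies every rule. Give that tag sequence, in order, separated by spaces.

Candidates per position — 1:brauk {adverb}; 2:ziasteep {verb,conjunction}; 3:spesk {noun,verb}; 4:spesk {noun,verb}; 5:klousleet {verb}.
If word 2 were verb, no tagging could satisfy rule 3; so word 2 is conjunction.
If word 3 were verb, no tagging could satisfy rule 3; so word 3 is noun.
If word 4 were verb, no tagging could satisfy rule 2; so word 4 is noun.
The only consistent sequence is: adverb conjunction noun noun verb.
Verifying each rule — rule 1 satisfied; rule 2 satisfied; rule 3 satisfied; rule 4 satisfied.

adverb conjunction noun noun verb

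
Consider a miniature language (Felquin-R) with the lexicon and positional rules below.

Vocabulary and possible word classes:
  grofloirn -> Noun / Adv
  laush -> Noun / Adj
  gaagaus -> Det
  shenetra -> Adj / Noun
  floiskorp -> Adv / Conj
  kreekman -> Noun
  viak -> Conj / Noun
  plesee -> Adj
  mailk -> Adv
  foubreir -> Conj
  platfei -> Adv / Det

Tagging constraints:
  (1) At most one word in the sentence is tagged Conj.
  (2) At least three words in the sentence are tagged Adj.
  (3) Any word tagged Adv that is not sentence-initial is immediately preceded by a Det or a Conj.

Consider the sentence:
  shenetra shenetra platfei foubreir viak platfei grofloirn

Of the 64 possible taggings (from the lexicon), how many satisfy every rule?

Candidates per position — 1:shenetra {Adj,Noun}; 2:shenetra {Adj,Noun}; 3:platfei {Adv,Det}; 4:foubreir {Conj}; 5:viak {Conj,Noun}; 6:platfei {Adv,Det}; 7:grofloirn {Noun,Adv}.
There are 64 candidate sequences in total.
Rule 2 cannot be satisfied by any choice of tags from the lexicon.
So there is no consistent tagging.
Count = 0.

0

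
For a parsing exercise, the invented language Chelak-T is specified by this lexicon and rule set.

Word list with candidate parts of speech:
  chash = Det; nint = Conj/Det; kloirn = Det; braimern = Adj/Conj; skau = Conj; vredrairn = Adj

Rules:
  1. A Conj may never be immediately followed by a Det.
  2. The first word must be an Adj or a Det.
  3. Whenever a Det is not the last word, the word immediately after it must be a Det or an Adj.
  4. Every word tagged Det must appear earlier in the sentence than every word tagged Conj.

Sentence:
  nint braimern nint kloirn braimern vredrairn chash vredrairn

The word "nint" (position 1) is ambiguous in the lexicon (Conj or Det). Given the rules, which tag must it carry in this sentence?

Det

Candidates per position — 1:nint {Conj,Det}; 2:braimern {Adj,Conj}; 3:nint {Conj,Det}; 4:kloirn {Det}; 5:braimern {Adj,Conj}; 6:vredrairn {Adj}; 7:chash {Det}; 8:vredrairn {Adj}.
Word 1 cannot be Conj — rule 2 would then fail for every completion. It is Det.
Word 2 cannot be Conj — rule 1 would then fail for every completion. It is Adj.
Word 3 cannot be Conj — rule 1 would then fail for every completion. It is Det.
Word 5 cannot be Conj — rule 3 would then fail for every completion. It is Adj.
The unique satisfying tagging is: Det Adj Det Det Adj Adj Det Adj.
Check: rule 1 ok; rule 2 ok; rule 3 ok; rule 4 ok.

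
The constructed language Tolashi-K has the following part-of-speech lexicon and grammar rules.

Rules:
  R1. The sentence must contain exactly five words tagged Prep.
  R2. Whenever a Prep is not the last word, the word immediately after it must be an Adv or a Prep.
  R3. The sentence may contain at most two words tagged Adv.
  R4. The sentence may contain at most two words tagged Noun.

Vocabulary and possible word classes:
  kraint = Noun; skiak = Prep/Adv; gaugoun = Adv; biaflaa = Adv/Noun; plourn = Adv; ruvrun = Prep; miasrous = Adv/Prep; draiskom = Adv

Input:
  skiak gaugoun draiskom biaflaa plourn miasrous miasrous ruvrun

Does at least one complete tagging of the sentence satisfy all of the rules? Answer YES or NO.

NO

Candidates per position — 1:skiak {Prep,Adv}; 2:gaugoun {Adv}; 3:draiskom {Adv}; 4:biaflaa {Adv,Noun}; 5:plourn {Adv}; 6:miasrous {Adv,Prep}; 7:miasrous {Adv,Prep}; 8:ruvrun {Prep}.
Rule 1 cannot be satisfied by any choice of tags from the lexicon.
So there is no consistent tagging.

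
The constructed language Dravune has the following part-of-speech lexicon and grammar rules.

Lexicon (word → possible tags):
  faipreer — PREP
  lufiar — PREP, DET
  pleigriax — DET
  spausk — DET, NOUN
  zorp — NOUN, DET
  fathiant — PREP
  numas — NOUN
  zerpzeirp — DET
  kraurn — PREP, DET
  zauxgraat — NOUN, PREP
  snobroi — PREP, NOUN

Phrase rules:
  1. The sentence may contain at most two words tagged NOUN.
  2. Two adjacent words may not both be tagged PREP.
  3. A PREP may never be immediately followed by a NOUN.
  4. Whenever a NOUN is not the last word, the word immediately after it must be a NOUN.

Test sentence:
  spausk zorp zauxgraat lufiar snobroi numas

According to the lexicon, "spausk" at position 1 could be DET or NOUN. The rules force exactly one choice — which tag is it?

Candidates per position — 1:spausk {DET,NOUN}; 2:zorp {NOUN,DET}; 3:zauxgraat {NOUN,PREP}; 4:lufiar {PREP,DET}; 5:snobroi {PREP,NOUN}; 6:numas {NOUN}.
Position 1: NOUN is ruled out by rule 4; that leaves DET.
Position 2: NOUN is ruled out by rule 4; that leaves DET.
Position 3: NOUN is ruled out by rule 4; that leaves PREP.
Position 4: PREP is ruled out by rule 2; that leaves DET.
Position 5: PREP is ruled out by rule 3; that leaves NOUN.
The unique satisfying tagging is: DET DET PREP DET NOUN NOUN.
Check: rule 1 satisfied; rule 2 satisfied; rule 3 satisfied; rule 4 satisfied.

DET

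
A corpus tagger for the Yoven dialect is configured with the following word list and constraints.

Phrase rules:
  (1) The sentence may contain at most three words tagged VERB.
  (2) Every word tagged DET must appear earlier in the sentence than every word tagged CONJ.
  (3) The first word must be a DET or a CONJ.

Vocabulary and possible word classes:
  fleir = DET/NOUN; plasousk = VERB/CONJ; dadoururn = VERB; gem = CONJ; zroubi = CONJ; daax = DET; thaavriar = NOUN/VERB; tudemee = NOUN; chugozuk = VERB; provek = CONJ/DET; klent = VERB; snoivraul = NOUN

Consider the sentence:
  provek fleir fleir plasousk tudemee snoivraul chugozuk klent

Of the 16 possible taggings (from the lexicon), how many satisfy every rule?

10

Candidates per position — 1:provek {CONJ,DET}; 2:fleir {DET,NOUN}; 3:fleir {DET,NOUN}; 4:plasousk {VERB,CONJ}; 5:tudemee {NOUN}; 6:snoivraul {NOUN}; 7:chugozuk {VERB}; 8:klent {VERB}.
There are 16 candidate sequences in total.
Checking each against the rules leaves 10 sequences.
Count = 10.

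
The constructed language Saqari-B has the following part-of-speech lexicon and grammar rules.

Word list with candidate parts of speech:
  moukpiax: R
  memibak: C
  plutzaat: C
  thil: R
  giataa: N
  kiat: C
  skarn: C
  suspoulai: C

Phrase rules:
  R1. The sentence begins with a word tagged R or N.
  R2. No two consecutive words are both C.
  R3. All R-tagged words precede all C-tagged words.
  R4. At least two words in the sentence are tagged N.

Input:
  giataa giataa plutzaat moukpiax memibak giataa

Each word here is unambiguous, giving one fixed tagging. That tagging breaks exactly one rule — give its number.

3

Fixed tagging: N N C R C N.
Applying the rules: R1 ✓, R2 ✓, R3 ✗, R4 ✓.
Only rule 3 fails.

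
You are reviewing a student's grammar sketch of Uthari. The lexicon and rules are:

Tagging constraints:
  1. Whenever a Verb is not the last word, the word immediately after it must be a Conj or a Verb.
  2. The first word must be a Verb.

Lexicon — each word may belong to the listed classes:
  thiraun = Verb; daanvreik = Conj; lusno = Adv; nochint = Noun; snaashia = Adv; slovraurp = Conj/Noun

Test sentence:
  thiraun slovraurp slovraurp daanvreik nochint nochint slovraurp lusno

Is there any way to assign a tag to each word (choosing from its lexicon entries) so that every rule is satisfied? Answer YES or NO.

YES

Candidates per position — 1:thiraun {Verb}; 2:slovraurp {Conj,Noun}; 3:slovraurp {Conj,Noun}; 4:daanvreik {Conj}; 5:nochint {Noun}; 6:nochint {Noun}; 7:slovraurp {Conj,Noun}; 8:lusno {Adv}.
One satisfying assignment: Verb Conj Noun Conj Noun Noun Noun Adv.
Checking: rule 1 ✓; rule 2 ✓.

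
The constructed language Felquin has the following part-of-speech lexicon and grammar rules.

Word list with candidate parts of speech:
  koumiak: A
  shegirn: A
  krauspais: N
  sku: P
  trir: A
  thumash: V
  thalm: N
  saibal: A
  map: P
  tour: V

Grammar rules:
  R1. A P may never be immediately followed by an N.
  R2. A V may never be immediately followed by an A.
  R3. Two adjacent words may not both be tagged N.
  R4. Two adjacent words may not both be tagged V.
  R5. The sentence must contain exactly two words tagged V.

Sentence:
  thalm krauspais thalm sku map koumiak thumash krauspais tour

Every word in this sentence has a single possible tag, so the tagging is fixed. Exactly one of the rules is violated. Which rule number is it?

Fixed tagging: N N N P P A V N V.
Rule check: R1 holds, R2 holds, R3 violated, R4 holds, R5 holds.
Only rule 3 fails.

3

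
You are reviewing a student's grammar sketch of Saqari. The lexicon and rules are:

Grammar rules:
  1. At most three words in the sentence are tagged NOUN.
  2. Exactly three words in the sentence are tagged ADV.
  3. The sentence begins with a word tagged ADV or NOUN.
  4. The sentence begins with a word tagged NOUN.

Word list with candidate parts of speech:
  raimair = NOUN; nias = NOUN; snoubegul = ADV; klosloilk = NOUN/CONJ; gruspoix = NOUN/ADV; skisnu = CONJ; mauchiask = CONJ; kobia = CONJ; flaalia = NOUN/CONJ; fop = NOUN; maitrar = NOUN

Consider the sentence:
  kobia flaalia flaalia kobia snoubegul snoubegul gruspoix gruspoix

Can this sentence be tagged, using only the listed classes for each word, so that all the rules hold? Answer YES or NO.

Candidates per position — 1:kobia {CONJ}; 2:flaalia {NOUN,CONJ}; 3:flaalia {NOUN,CONJ}; 4:kobia {CONJ}; 5:snoubegul {ADV}; 6:snoubegul {ADV}; 7:gruspoix {NOUN,ADV}; 8:gruspoix {NOUN,ADV}.
Rule 3 cannot be satisfied by any choice of tags from the lexicon.
So there is no consistent tagging.

NO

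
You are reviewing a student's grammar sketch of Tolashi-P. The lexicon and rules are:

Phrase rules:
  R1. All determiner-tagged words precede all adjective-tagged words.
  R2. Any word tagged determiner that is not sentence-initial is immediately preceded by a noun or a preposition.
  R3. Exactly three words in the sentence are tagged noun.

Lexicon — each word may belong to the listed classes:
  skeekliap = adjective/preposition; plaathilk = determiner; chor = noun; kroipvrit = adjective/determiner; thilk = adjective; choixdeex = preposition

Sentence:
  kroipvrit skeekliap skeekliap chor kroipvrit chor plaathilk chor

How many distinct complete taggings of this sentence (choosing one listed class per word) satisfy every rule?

1

Candidates per position — 1:kroipvrit {adjective,determiner}; 2:skeekliap {adjective,preposition}; 3:skeekliap {adjective,preposition}; 4:chor {noun}; 5:kroipvrit {adjective,determiner}; 6:chor {noun}; 7:plaathilk {determiner}; 8:chor {noun}.
There are 16 candidate sequences in total.
The sequences that satisfy every rule: determiner preposition preposition noun determiner noun determiner noun.
Count = 1.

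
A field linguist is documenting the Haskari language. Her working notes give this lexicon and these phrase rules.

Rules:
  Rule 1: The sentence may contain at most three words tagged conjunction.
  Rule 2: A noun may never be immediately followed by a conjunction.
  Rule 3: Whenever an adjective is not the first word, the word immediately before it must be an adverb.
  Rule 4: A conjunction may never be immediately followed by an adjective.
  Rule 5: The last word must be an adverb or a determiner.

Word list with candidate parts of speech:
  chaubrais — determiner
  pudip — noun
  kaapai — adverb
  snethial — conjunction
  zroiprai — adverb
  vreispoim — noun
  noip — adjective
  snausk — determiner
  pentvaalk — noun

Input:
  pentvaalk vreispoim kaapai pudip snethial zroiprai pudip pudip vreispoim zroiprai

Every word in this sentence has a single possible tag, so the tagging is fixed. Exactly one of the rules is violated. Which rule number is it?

Fixed tagging: noun noun adverb noun conjunction adverb noun noun noun adverb.
Applying the rules: R1 ✓, R2 ✗, R3 ✓, R4 ✓, R5 ✓.
Only rule 2 fails.

2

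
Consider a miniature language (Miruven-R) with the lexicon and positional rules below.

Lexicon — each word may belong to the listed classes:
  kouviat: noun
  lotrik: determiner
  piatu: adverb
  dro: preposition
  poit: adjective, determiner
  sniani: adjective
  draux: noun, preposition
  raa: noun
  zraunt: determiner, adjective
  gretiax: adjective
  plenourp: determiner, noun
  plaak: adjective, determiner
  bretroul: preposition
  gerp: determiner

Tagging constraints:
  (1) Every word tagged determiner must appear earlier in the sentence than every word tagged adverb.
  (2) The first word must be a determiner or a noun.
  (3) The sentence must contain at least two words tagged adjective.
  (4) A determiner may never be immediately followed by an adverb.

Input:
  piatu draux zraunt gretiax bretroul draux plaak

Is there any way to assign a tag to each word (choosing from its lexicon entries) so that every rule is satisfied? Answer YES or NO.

NO

Candidates per position — 1:piatu {adverb}; 2:draux {noun,preposition}; 3:zraunt {determiner,adjective}; 4:gretiax {adjective}; 5:bretroul {preposition}; 6:draux {noun,preposition}; 7:plaak {adjective,determiner}.
Rule 2 cannot be satisfied by any choice of tags from the lexicon.
So there is no consistent tagging.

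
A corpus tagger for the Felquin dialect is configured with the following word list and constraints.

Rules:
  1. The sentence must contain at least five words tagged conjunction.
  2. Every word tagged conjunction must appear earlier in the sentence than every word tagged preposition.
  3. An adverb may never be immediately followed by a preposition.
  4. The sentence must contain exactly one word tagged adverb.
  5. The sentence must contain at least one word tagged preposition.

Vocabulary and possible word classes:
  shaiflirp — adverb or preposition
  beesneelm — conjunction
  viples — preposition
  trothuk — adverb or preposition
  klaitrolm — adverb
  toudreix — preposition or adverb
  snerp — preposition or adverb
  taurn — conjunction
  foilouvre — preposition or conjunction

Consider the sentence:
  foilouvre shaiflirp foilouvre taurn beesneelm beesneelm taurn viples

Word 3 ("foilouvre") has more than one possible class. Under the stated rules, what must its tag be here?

Candidates per position — 1:foilouvre {preposition,conjunction}; 2:shaiflirp {adverb,preposition}; 3:foilouvre {preposition,conjunction}; 4:taurn {conjunction}; 5:beesneelm {conjunction}; 6:beesneelm {conjunction}; 7:taurn {conjunction}; 8:viples {preposition}.
Position 1: preposition is ruled out by rule 2; that leaves conjunction.
Position 2: preposition is ruled out by rule 2; that leaves adverb.
Position 3: preposition is ruled out by rule 2; that leaves conjunction.
The only consistent sequence is: conjunction adverb conjunction conjunction conjunction conjunction conjunction preposition.
Verifying each rule — rule 1 ok; rule 2 ok; rule 3 ok; rule 4 ok; rule 5 ok.

conjunction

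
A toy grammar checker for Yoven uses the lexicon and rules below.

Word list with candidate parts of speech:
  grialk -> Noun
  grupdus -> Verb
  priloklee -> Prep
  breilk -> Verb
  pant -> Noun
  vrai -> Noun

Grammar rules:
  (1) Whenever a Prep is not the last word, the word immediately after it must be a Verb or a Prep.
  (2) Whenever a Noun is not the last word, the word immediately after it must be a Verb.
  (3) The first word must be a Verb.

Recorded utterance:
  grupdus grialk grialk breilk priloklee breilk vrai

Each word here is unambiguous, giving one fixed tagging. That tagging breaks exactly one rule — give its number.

Fixed tagging: Verb Noun Noun Verb Prep Verb Noun.
Checking each rule: R1 ok, R2 fails, R3 ok.
Only rule 2 fails.

2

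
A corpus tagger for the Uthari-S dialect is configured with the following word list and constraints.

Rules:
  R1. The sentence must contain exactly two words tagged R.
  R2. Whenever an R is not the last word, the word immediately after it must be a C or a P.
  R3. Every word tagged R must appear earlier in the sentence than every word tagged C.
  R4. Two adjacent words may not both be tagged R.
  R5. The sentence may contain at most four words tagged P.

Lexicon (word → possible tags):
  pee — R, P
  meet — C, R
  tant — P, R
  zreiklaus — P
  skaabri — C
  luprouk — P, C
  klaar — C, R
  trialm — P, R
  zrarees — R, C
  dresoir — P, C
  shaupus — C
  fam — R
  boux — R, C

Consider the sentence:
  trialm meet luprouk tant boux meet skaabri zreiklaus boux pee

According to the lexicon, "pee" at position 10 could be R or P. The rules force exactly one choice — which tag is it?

P

Candidates per position — 1:trialm {P,R}; 2:meet {C,R}; 3:luprouk {P,C}; 4:tant {P,R}; 5:boux {R,C}; 6:meet {C,R}; 7:skaabri {C}; 8:zreiklaus {P}; 9:boux {R,C}; 10:pee {R,P}.
If word 9 were R, no tagging could satisfy rule 3; so word 9 is C.
If word 10 were R, no tagging could satisfy rule 3; so word 10 is P.
The remaining ambiguous positions (1, 2, 3, 4, 5, 6) are resolved jointly — only one combination satisfies every rule.
That leaves exactly one tagging: P R P R C C C P C P.
Rule-by-rule: rule 1 ✓; rule 2 ✓; rule 3 ✓; rule 4 ✓; rule 5 ✓.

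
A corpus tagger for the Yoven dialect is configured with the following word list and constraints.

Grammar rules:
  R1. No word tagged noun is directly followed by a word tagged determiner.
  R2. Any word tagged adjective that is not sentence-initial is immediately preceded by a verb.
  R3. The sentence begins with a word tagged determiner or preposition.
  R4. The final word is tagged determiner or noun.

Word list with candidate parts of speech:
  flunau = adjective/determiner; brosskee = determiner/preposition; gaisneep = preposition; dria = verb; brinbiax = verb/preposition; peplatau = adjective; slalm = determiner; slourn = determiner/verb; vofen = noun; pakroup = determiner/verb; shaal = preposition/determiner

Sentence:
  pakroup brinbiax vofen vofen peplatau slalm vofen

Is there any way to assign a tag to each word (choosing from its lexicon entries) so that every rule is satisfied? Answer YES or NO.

Candidates per position — 1:pakroup {determiner,verb}; 2:brinbiax {verb,preposition}; 3:vofen {noun}; 4:vofen {noun}; 5:peplatau {adjective}; 6:slalm {determiner}; 7:vofen {noun}.
Rule 2 cannot be satisfied by any choice of tags from the lexicon.
So there is no consistent tagging.

NO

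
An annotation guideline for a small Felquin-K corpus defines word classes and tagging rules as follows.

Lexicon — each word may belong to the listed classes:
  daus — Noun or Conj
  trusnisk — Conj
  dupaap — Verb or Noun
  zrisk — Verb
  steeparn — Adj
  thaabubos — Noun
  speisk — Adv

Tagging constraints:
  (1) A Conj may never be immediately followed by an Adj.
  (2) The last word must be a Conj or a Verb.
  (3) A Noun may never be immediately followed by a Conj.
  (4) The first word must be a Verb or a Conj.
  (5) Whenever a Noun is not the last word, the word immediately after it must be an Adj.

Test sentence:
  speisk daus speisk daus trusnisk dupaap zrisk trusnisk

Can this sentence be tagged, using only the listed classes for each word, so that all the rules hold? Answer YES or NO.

NO

Candidates per position — 1:speisk {Adv}; 2:daus {Noun,Conj}; 3:speisk {Adv}; 4:daus {Noun,Conj}; 5:trusnisk {Conj}; 6:dupaap {Verb,Noun}; 7:zrisk {Verb}; 8:trusnisk {Conj}.
Rule 4 cannot be satisfied by any choice of tags from the lexicon.
So there is no consistent tagging.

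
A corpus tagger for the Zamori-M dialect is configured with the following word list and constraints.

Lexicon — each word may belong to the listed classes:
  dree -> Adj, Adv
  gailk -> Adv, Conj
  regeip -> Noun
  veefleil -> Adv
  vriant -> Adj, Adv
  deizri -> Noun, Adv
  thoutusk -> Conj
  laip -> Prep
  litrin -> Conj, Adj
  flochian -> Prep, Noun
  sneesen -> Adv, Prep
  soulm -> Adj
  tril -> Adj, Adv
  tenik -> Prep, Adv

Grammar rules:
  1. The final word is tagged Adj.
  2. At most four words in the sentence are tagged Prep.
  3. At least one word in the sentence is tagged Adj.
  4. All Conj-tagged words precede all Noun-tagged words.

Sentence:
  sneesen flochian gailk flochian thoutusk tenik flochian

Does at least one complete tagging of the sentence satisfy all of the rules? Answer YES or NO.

NO

Candidates per position — 1:sneesen {Adv,Prep}; 2:flochian {Prep,Noun}; 3:gailk {Adv,Conj}; 4:flochian {Prep,Noun}; 5:thoutusk {Conj}; 6:tenik {Prep,Adv}; 7:flochian {Prep,Noun}.
Rule 1 cannot be satisfied by any choice of tags from the lexicon.
So there is no consistent tagging.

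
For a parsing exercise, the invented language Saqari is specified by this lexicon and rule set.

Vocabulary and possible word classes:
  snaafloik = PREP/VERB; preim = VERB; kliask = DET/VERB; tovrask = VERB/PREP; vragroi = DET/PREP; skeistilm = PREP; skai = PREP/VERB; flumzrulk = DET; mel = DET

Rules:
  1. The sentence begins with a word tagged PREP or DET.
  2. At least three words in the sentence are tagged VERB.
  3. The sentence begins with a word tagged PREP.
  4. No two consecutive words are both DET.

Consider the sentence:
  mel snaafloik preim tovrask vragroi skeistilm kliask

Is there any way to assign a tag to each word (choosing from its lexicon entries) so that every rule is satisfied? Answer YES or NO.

NO

Candidates per position — 1:mel {DET}; 2:snaafloik {PREP,VERB}; 3:preim {VERB}; 4:tovrask {VERB,PREP}; 5:vragroi {DET,PREP}; 6:skeistilm {PREP}; 7:kliask {DET,VERB}.
Rule 3 cannot be satisfied by any choice of tags from the lexicon.
So there is no consistent tagging.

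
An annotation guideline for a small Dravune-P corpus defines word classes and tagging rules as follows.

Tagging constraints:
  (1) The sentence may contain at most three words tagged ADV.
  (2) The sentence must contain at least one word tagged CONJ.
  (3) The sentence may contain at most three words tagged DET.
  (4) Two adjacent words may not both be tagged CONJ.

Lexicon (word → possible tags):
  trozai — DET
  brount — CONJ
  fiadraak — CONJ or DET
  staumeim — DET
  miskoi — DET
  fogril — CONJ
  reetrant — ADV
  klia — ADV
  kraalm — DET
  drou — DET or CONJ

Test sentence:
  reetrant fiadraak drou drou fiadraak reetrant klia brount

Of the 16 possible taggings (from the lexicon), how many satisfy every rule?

Candidates per position — 1:reetrant {ADV}; 2:fiadraak {CONJ,DET}; 3:drou {DET,CONJ}; 4:drou {DET,CONJ}; 5:fiadraak {CONJ,DET}; 6:reetrant {ADV}; 7:klia {ADV}; 8:brount {CONJ}.
There are 16 candidate sequences in total.
Checking each against the rules leaves 7 sequences.
Count = 7.

7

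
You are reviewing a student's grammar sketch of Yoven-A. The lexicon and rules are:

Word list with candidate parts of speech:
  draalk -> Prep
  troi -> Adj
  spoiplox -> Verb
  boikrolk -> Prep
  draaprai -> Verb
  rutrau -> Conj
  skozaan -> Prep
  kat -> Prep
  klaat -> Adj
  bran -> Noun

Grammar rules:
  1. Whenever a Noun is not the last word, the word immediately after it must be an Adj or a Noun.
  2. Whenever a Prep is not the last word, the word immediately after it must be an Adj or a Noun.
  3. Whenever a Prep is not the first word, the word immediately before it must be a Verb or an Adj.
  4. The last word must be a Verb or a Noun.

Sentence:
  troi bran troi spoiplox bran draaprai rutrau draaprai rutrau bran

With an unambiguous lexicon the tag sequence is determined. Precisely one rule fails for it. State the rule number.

Fixed tagging: Adj Noun Adj Verb Noun Verb Conj Verb Conj Noun.
Checking each rule: R1 violated, R2 holds, R3 holds, R4 holds.
Only rule 1 fails.

1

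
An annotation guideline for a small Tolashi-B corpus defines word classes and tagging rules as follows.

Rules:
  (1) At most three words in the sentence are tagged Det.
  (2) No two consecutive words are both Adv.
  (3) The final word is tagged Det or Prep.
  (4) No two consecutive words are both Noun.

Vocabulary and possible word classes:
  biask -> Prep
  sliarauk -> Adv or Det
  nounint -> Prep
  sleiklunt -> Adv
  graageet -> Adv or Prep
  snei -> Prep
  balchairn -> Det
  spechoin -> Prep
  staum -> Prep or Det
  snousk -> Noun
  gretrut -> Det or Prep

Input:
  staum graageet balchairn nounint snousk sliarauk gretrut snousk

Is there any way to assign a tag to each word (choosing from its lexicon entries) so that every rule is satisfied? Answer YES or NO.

NO

Candidates per position — 1:staum {Prep,Det}; 2:graageet {Adv,Prep}; 3:balchairn {Det}; 4:nounint {Prep}; 5:snousk {Noun}; 6:sliarauk {Adv,Det}; 7:gretrut {Det,Prep}; 8:snousk {Noun}.
Rule 3 cannot be satisfied by any choice of tags from the lexicon.
So there is no consistent tagging.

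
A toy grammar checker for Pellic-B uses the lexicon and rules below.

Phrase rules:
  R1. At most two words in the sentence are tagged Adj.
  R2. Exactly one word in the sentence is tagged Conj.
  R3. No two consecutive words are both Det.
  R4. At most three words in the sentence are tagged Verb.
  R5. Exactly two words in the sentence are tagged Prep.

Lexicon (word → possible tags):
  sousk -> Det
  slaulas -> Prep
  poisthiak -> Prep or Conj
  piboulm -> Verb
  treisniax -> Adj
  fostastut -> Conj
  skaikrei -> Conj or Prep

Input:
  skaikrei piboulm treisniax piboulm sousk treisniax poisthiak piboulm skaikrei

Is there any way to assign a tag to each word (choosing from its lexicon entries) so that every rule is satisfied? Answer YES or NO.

YES

Candidates per position — 1:skaikrei {Conj,Prep}; 2:piboulm {Verb}; 3:treisniax {Adj}; 4:piboulm {Verb}; 5:sousk {Det}; 6:treisniax {Adj}; 7:poisthiak {Prep,Conj}; 8:piboulm {Verb}; 9:skaikrei {Conj,Prep}.
One satisfying assignment: Conj Verb Adj Verb Det Adj Prep Verb Prep.
Check: rule 1 satisfied; rule 2 satisfied; rule 3 satisfied; rule 4 satisfied; rule 5 satisfied.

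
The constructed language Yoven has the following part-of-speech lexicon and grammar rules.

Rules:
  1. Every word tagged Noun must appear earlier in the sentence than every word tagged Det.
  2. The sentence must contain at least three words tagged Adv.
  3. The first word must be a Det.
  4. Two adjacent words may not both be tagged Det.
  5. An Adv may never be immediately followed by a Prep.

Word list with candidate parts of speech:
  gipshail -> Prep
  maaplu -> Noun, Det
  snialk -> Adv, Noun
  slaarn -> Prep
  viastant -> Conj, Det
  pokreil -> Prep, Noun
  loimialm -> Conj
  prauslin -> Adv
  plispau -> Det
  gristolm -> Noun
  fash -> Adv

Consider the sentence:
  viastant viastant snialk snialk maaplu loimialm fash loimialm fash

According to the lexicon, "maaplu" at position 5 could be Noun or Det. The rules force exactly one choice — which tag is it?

Det

Candidates per position — 1:viastant {Conj,Det}; 2:viastant {Conj,Det}; 3:snialk {Adv,Noun}; 4:snialk {Adv,Noun}; 5:maaplu {Noun,Det}; 6:loimialm {Conj}; 7:fash {Adv}; 8:loimialm {Conj}; 9:fash {Adv}.
Position 1: Conj is ruled out by rule 3; that leaves Det.
Position 2: Det is ruled out by rule 4; that leaves Conj.
Position 3: Noun is ruled out by rule 1; that leaves Adv.
Position 4: Noun is ruled out by rule 1; that leaves Adv.
Position 5: Noun is ruled out by rule 1; that leaves Det.
That leaves exactly one tagging: Det Conj Adv Adv Det Conj Adv Conj Adv.
Check: rule 1 ✓; rule 2 ✓; rule 3 ✓; rule 4 ✓; rule 5 ✓.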